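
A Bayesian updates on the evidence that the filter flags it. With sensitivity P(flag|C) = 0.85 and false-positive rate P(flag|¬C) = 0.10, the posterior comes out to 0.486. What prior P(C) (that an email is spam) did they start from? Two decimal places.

In odds form, posterior odds = prior odds × likelihood ratio, so prior odds = posterior odds ÷ LR.
Posterior odds = 0.486/(1−0.486) = 0.9455. LR = 0.85/0.10 = 8.5000.
Prior odds = 0.9455/8.5000 = 0.1112, so P(C) = 0.1112/(1+0.1112) ≈ 0.10.

P(C) = 0.10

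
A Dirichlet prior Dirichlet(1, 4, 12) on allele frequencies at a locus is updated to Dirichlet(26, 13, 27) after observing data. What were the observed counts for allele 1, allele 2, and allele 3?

For a Dirichlet(α) prior with multinomial counts c, the posterior is Dirichlet(α + c) componentwise.
Counts are posterior − prior componentwise: 26−1=25, 13−4=9, 27−12=15.

counts (25, 9, 15)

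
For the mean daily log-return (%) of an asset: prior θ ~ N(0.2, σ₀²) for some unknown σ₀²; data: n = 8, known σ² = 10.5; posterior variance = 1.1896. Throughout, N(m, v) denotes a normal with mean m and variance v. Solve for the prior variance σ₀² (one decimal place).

Posterior precision equals prior precision plus data precision: 1/σ_n² = 1/σ₀² + n/σ².
So 1/σ₀² = 1/1.1896 − 8/10.5 = 0.840619 − 0.761905 = 0.078714.
Hence σ₀² = 1/0.078714 ≈ 12.7.

σ₀² = 12.7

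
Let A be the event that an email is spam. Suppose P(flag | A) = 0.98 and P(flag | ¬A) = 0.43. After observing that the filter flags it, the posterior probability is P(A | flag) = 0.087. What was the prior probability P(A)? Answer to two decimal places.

In odds form, posterior odds = prior odds × likelihood ratio, so prior odds = posterior odds ÷ LR.
Posterior odds = 0.087/(1−0.087) = 0.0953. LR = 0.98/0.43 = 2.2791.
Prior odds = 0.0953/2.2791 = 0.0418, so P(A) = 0.0418/(1+0.0418) ≈ 0.04.

P(A) = 0.04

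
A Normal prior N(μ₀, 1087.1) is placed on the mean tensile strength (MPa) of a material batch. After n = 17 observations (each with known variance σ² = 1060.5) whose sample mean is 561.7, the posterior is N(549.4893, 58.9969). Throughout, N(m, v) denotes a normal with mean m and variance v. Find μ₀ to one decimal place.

With known observation variance, the Normal–Normal posterior has precision τ_n = τ₀ + n/σ² and mean μ_n = (τ₀μ₀ + (n/σ²)x̄)/τ_n.
Here τ₀ = 1/1087.1 = 0.000920 and τ_data = 17/1060.5 = 0.016030, so τ_n = 0.016950.
Rearranging for μ₀: μ₀ = (μ_n·τ_n − τ_data·x̄)/τ₀ = (549.4893·0.016950 − 0.016030·561.7) / 0.000920 = 0.309793/0.000920 ≈ 336.7.

μ₀ = 336.7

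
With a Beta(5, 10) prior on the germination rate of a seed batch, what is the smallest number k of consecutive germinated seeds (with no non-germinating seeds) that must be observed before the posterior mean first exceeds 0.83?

k = 44

After k germinated seeds and 0 non-germinating seeds the posterior is Beta(5+k, 10), with mean (5+k)/(5+10+k).
Set (5+k)/(15+k) > 0.83 and solve: k > (0.83·15 − 5)/(1 − 0.83) = 43.824.
The smallest integer exceeding 43.824 is 44, and checking k=44: (49)/(59) = 0.8305 > 0.83.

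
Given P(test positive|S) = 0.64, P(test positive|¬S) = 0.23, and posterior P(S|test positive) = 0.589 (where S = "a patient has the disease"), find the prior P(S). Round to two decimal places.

P(S) = 0.34

In odds form, posterior odds = prior odds × likelihood ratio, so prior odds = posterior odds ÷ LR.
Posterior odds = 0.589/(1−0.589) = 1.4331. LR = 0.64/0.23 = 2.7826.
Prior odds = 1.4331/2.7826 = 0.5150, so P(S) = 0.5150/(1+0.5150) ≈ 0.34.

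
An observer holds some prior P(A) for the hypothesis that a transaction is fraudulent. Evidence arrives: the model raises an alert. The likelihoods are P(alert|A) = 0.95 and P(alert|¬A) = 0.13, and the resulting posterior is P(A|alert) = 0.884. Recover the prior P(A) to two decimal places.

P(A) = 0.51

In odds form, posterior odds = prior odds × likelihood ratio, so prior odds = posterior odds ÷ LR.
Posterior odds = 0.884/(1−0.884) = 7.6207. LR = 0.95/0.13 = 7.3077.
Prior odds = 7.6207/7.3077 = 1.0428, so P(A) = 1.0428/(1+1.0428) ≈ 0.51.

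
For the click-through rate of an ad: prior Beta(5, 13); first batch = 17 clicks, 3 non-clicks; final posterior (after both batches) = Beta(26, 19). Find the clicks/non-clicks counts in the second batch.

Because Beta–binomial updating is additive in the counts, the combined data contributed (α_post−α_prior, β_post−β_prior) successes and failures.
Total across both batches: 26−5=21 clicks, 19−13=6 non-clicks.
Subtract the first batch: 21−17=4 clicks and 6−3=3 non-clicks.

4 clicks and 3 non-clicks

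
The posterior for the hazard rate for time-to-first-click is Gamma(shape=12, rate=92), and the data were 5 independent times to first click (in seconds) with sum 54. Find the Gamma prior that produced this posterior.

Gamma(shape=7, rate=38)

Gamma–exponential conjugacy: posterior shape = α + n, posterior rate = β + Σtᵢ.
So α = 12 − 5 = 7 and β = 92 − 54 = 38.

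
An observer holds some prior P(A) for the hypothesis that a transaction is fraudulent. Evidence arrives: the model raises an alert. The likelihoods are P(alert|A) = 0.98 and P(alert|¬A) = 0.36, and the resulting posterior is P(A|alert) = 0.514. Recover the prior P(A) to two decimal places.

Bayes' rule in odds form gives O(A|E) = O(A)·[P(E|A)/P(E|¬A)], hence O(A) = O(A|E)/LR.
Posterior odds = 0.514/(1−0.514) = 1.0576. LR = 0.98/0.36 = 2.7222.
Prior odds = 1.0576/2.7222 = 0.3885, so P(A) = 0.3885/(1+0.3885) ≈ 0.28.

P(A) = 0.28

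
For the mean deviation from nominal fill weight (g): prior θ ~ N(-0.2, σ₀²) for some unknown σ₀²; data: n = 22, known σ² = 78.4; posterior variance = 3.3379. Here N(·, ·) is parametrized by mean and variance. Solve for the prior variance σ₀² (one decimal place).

Posterior precision equals prior precision plus data precision: 1/σ_n² = 1/σ₀² + n/σ².
So 1/σ₀² = 1/3.3379 − 22/78.4 = 0.299590 − 0.280612 = 0.018978.
Hence σ₀² = 1/0.018978 ≈ 52.7.

σ₀² = 52.7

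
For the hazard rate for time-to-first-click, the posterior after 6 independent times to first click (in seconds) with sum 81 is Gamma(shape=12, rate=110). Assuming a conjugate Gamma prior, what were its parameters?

For an exponential likelihood with a Gamma(α, β) prior on the rate, n observations with total T give posterior Gamma(α+n, β+T).
So α = 12 − 6 = 6 and β = 110 − 81 = 29.

Gamma(shape=6, rate=29)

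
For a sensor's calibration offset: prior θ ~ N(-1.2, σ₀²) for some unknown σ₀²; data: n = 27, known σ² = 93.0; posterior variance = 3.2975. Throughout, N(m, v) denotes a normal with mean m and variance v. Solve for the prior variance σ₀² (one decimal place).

σ₀² = 77.3

Posterior precision equals prior precision plus data precision: 1/σ_n² = 1/σ₀² + n/σ².
So 1/σ₀² = 1/3.2975 − 27/93.0 = 0.303260 − 0.290323 = 0.012937.
Hence σ₀² = 1/0.012937 ≈ 77.3.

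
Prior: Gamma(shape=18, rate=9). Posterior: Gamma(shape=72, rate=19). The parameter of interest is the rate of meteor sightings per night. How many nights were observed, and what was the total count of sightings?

Gamma–Poisson conjugacy: posterior shape = α + Σxᵢ, posterior rate = β + n.
Matching: Σxᵢ = 72 − 18 = 54 and n = 19 − 9 = 10.

n = 10 nights with total 54 sightings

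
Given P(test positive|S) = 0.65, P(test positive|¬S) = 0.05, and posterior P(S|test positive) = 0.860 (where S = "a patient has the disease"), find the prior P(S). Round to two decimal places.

P(S) = 0.32

Bayes' rule in odds form gives O(S|E) = O(S)·[P(E|S)/P(E|¬S)], hence O(S) = O(S|E)/LR.
Posterior odds = 0.860/(1−0.860) = 6.1429. LR = 0.65/0.05 = 13.0000.
Prior odds = 6.1429/13.0000 = 0.4725, so P(S) = 0.4725/(1+0.4725) ≈ 0.32.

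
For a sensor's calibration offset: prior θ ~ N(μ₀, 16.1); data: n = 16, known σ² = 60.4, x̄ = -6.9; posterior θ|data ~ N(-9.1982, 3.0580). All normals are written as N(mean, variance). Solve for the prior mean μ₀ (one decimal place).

With known observation variance, the Normal–Normal posterior has precision τ_n = τ₀ + n/σ² and mean μ_n = (τ₀μ₀ + (n/σ²)x̄)/τ_n.
Here τ₀ = 1/16.1 = 0.062112 and τ_data = 16/60.4 = 0.264901, so τ_n = 0.327013.
Rearranging for μ₀: μ₀ = (μ_n·τ_n − τ_data·x̄)/τ₀ = (-9.1982·0.327013 − 0.264901·-6.9) / 0.062112 = -1.180114/0.062112 ≈ -19.0.

μ₀ = -19.0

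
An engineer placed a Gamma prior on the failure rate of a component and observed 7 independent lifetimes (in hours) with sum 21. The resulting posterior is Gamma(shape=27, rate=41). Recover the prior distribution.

Gamma(shape=20, rate=20)

For an exponential likelihood with a Gamma(α, β) prior on the rate, n observations with total T give posterior Gamma(α+n, β+T).
So α = 27 − 7 = 20 and β = 41 − 21 = 20.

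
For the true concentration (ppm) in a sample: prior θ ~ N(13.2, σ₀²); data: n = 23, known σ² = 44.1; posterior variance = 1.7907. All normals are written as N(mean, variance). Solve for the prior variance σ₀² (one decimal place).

Posterior precision equals prior precision plus data precision: 1/σ_n² = 1/σ₀² + n/σ².
So 1/σ₀² = 1/1.7907 − 23/44.1 = 0.558441 − 0.521542 = 0.036899.
Hence σ₀² = 1/0.036899 ≈ 27.1.

σ₀² = 27.1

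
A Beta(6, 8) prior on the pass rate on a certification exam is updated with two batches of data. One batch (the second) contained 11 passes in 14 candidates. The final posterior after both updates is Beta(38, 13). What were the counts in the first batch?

Sequential conjugate updates are equivalent to a single update on the pooled data, so total successes = posterior α − prior α and total failures = posterior β − prior β.
Total across both batches: 38−6=32 passes, 13−8=5 failures.
Subtract the second batch: 32−11=21 passes and 5−3=2 failures.

21 passes and 2 failures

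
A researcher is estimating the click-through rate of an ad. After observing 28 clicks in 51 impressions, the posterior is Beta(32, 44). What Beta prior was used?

Beta(4, 21)

Under Beta–binomial conjugacy the posterior parameters are (a+s, b+f).
Subtract the data counts: 32−28=4, 44−23=21.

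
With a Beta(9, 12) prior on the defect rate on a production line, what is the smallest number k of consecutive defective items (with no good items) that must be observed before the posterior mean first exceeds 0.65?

k = 14

After k defective items and 0 good items the posterior is Beta(9+k, 12), with mean (9+k)/(9+12+k).
Set (9+k)/(21+k) > 0.65 and solve: k > (0.65·21 − 9)/(1 − 0.65) = 13.286.
The smallest integer exceeding 13.286 is 14, and checking k=14: (23)/(35) = 0.6571 > 0.65.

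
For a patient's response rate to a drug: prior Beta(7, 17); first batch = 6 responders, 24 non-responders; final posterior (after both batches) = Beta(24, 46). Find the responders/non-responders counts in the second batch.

11 responders and 5 non-responders

Sequential conjugate updates are equivalent to a single update on the pooled data, so total successes = posterior α − prior α and total failures = posterior β − prior β.
Total across both batches: 24−7=17 responders, 46−17=29 non-responders.
Subtract the first batch: 17−6=11 responders and 29−24=5 non-responders.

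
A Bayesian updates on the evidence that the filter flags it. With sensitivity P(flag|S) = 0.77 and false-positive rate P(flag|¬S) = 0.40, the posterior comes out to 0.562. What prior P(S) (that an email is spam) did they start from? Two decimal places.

P(S) = 0.40

Bayes' rule in odds form gives O(S|E) = O(S)·[P(E|S)/P(E|¬S)], hence O(S) = O(S|E)/LR.
Posterior odds = 0.562/(1−0.562) = 1.2831. LR = 0.77/0.40 = 1.9250.
Prior odds = 1.2831/1.9250 = 0.6665, so P(S) = 0.6665/(1+0.6665) ≈ 0.40.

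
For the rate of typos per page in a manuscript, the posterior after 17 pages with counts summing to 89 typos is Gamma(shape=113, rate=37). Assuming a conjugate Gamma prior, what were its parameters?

A Gamma(α, β) prior (rate parametrization) on a Poisson rate with n observations summing to S gives posterior Gamma(α+S, β+n).
So α = 113 − 89 = 24 and β = 37 − 17 = 20.

Gamma(shape=24, rate=20)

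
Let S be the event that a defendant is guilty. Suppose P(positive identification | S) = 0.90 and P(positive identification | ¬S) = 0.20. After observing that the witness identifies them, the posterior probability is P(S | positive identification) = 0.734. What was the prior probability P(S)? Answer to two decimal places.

P(S) = 0.38

In odds form, posterior odds = prior odds × likelihood ratio, so prior odds = posterior odds ÷ LR.
Posterior odds = 0.734/(1−0.734) = 2.7594. LR = 0.90/0.20 = 4.5000.
Prior odds = 2.7594/4.5000 = 0.6132, so P(S) = 0.6132/(1+0.6132) ≈ 0.38.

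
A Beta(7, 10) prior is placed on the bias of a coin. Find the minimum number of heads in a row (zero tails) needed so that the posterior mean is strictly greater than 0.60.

k = 9

After k heads and 0 tails the posterior is Beta(7+k, 10), with mean (7+k)/(7+10+k).
Set (7+k)/(17+k) > 0.60 and solve: k > (0.60·17 − 7)/(1 − 0.60) = 8.000.
The smallest integer exceeding 8.000 is 9.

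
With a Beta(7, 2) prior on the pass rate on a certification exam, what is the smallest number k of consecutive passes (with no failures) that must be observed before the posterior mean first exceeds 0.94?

After k passes and 0 failures the posterior is Beta(7+k, 2), with mean (7+k)/(7+2+k).
Set (7+k)/(9+k) > 0.94 and solve: k > (0.94·9 − 7)/(1 − 0.94) = 24.333.
The smallest integer exceeding 24.333 is 25, and checking k=25: (32)/(34) = 0.9412 > 0.94.

k = 25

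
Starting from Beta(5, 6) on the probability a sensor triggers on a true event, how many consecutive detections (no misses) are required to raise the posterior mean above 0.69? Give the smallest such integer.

k = 9

After k detections and 0 misses the posterior is Beta(5+k, 6), with mean (5+k)/(5+6+k).
Set (5+k)/(11+k) > 0.69 and solve: k > (0.69·11 − 5)/(1 − 0.69) = 8.355.
The smallest integer exceeding 8.355 is 9.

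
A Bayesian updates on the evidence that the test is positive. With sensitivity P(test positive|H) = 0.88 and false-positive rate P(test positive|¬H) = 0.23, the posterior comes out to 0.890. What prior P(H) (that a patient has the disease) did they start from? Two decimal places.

In odds form, posterior odds = prior odds × likelihood ratio, so prior odds = posterior odds ÷ LR.
Posterior odds = 0.890/(1−0.890) = 8.0909. LR = 0.88/0.23 = 3.8261.
Prior odds = 8.0909/3.8261 = 2.1147, so P(H) = 2.1147/(1+2.1147) ≈ 0.68.

P(H) = 0.68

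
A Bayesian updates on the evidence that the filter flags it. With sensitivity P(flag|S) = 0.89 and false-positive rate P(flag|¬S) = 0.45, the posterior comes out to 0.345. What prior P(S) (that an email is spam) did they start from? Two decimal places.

Bayes' rule in odds form gives O(S|E) = O(S)·[P(E|S)/P(E|¬S)], hence O(S) = O(S|E)/LR.
Posterior odds = 0.345/(1−0.345) = 0.5267. LR = 0.89/0.45 = 1.9778.
Prior odds = 0.5267/1.9778 = 0.2663, so P(S) = 0.2663/(1+0.2663) ≈ 0.21.

P(S) = 0.21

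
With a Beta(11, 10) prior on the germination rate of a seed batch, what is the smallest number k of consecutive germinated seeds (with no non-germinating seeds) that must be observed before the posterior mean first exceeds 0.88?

After k germinated seeds and 0 non-germinating seeds the posterior is Beta(11+k, 10), with mean (11+k)/(11+10+k).
Set (11+k)/(21+k) > 0.88 and solve: k > (0.88·21 − 11)/(1 − 0.88) = 62.333.
The smallest integer exceeding 62.333 is 63.

k = 63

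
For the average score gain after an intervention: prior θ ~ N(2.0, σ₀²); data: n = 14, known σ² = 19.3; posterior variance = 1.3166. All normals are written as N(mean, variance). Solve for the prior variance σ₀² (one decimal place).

Posterior precision equals prior precision plus data precision: 1/σ_n² = 1/σ₀² + n/σ².
So 1/σ₀² = 1/1.3166 − 14/19.3 = 0.759532 − 0.725389 = 0.034143.
Hence σ₀² = 1/0.034143 ≈ 29.3.

σ₀² = 29.3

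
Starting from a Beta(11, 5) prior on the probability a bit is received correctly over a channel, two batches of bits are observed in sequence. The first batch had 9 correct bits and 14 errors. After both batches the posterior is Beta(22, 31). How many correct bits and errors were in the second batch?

Because Beta–binomial updating is additive in the counts, the combined data contributed (α_post−α_prior, β_post−β_prior) successes and failures.
Total across both batches: 22−11=11 correct bits, 31−5=26 errors.
Subtract the first batch: 11−9=2 correct bits and 26−14=12 errors.

2 correct bits and 12 errors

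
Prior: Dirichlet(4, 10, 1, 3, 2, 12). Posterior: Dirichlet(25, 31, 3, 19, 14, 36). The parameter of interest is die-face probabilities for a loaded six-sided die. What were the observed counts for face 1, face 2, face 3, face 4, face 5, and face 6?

For a Dirichlet(α) prior with multinomial counts c, the posterior is Dirichlet(α + c) componentwise.
Counts are posterior − prior componentwise: 25−4=21, 31−10=21, 3−1=2, 19−3=16, 14−2=12, 36−12=24.

counts (21, 21, 2, 16, 12, 24)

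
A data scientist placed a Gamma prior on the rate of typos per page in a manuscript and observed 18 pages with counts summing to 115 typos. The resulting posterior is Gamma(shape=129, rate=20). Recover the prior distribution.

A Gamma(α, β) prior (rate parametrization) on a Poisson rate with n observations summing to S gives posterior Gamma(α+S, β+n).
So α = 129 − 115 = 14 and β = 20 − 18 = 2.

Gamma(shape=14, rate=2)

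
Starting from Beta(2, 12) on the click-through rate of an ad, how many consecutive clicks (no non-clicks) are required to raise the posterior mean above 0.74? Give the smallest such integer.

After k clicks and 0 non-clicks the posterior is Beta(2+k, 12), with mean (2+k)/(2+12+k).
Set (2+k)/(14+k) > 0.74 and solve: k > (0.74·14 − 2)/(1 − 0.74) = 32.154.
The smallest integer exceeding 32.154 is 33.

k = 33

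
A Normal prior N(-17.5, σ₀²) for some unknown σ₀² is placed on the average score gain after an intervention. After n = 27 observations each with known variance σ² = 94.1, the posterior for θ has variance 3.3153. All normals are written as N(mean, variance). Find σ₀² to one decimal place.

σ₀² = 68.0

For the Normal–Normal model with known σ², precisions add: τ_n = τ₀ + n/σ².
So 1/σ₀² = 1/3.3153 − 27/94.1 = 0.301632 − 0.286929 = 0.014703.
Hence σ₀² = 1/0.014703 ≈ 68.0.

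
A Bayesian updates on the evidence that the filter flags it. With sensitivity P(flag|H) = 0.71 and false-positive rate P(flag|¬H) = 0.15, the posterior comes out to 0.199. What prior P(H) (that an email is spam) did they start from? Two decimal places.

In odds form, posterior odds = prior odds × likelihood ratio, so prior odds = posterior odds ÷ LR.
Posterior odds = 0.199/(1−0.199) = 0.2484. LR = 0.71/0.15 = 4.7333.
Prior odds = 0.2484/4.7333 = 0.0525, so P(H) = 0.0525/(1+0.0525) ≈ 0.05.

P(H) = 0.05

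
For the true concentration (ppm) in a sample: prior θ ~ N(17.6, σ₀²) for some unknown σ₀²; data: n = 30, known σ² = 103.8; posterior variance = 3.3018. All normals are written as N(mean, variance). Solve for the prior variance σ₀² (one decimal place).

Posterior precision equals prior precision plus data precision: 1/σ_n² = 1/σ₀² + n/σ².
So 1/σ₀² = 1/3.3018 − 30/103.8 = 0.302865 − 0.289017 = 0.013848.
Hence σ₀² = 1/0.013848 ≈ 72.2.

σ₀² = 72.2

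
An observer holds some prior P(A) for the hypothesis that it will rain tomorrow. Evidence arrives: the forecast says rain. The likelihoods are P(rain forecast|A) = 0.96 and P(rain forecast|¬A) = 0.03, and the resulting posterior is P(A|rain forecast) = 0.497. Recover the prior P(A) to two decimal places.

P(A) = 0.03

In odds form, posterior odds = prior odds × likelihood ratio, so prior odds = posterior odds ÷ LR.
Posterior odds = 0.497/(1−0.497) = 0.9881. LR = 0.96/0.03 = 32.0000.
Prior odds = 0.9881/32.0000 = 0.0309, so P(A) = 0.0309/(1+0.0309) ≈ 0.03.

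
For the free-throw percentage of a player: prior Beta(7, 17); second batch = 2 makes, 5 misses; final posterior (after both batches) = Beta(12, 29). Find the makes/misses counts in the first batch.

Because Beta–binomial updating is additive in the counts, the combined data contributed (α_post−α_prior, β_post−β_prior) successes and failures.
Total across both batches: 12−7=5 makes, 29−17=12 misses.
Subtract the second batch: 5−2=3 makes and 12−5=7 misses.

3 makes and 7 misses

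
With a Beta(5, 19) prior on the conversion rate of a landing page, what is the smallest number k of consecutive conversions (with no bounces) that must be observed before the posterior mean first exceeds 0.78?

After k conversions and 0 bounces the posterior is Beta(5+k, 19), with mean (5+k)/(5+19+k).
Set (5+k)/(24+k) > 0.78 and solve: k > (0.78·24 − 5)/(1 − 0.78) = 62.364.
The smallest integer exceeding 62.364 is 63.

k = 63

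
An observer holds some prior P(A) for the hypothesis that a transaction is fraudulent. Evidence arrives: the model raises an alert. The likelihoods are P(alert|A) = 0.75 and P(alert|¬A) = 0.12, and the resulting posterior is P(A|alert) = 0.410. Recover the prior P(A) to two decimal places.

P(A) = 0.10

Bayes' rule in odds form gives O(A|E) = O(A)·[P(E|A)/P(E|¬A)], hence O(A) = O(A|E)/LR.
Posterior odds = 0.410/(1−0.410) = 0.6949. LR = 0.75/0.12 = 6.2500.
Prior odds = 0.6949/6.2500 = 0.1112, so P(A) = 0.1112/(1+0.1112) ≈ 0.10.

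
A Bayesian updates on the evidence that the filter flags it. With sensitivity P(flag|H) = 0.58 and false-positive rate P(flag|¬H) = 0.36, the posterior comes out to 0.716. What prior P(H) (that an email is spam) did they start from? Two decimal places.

P(H) = 0.61

Bayes' rule in odds form gives O(H|E) = O(H)·[P(E|H)/P(E|¬H)], hence O(H) = O(H|E)/LR.
Posterior odds = 0.716/(1−0.716) = 2.5211. LR = 0.58/0.36 = 1.6111.
Prior odds = 2.5211/1.6111 = 1.5648, so P(H) = 1.5648/(1+1.5648) ≈ 0.61.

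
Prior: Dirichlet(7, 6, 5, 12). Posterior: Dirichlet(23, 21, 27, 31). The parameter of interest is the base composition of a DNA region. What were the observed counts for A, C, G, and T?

counts (16, 15, 22, 19)

For a Dirichlet(α) prior with multinomial counts c, the posterior is Dirichlet(α + c) componentwise.
Counts are posterior − prior componentwise: 23−7=16, 21−6=15, 27−5=22, 31−12=19.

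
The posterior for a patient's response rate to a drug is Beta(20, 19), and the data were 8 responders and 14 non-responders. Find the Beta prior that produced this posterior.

Beta(12, 5)

Beta is conjugate to the binomial likelihood: posterior = Beta(α+s, β+f).
Subtract the data counts: 20−8=12, 19−14=5.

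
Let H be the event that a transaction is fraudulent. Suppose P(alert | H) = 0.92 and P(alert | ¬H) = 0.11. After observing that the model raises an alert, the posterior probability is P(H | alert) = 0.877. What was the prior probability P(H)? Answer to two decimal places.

P(H) = 0.46

Bayes' rule in odds form gives O(H|E) = O(H)·[P(E|H)/P(E|¬H)], hence O(H) = O(H|E)/LR.
Posterior odds = 0.877/(1−0.877) = 7.1301. LR = 0.92/0.11 = 8.3636.
Prior odds = 7.1301/8.3636 = 0.8525, so P(H) = 0.8525/(1+0.8525) ≈ 0.46.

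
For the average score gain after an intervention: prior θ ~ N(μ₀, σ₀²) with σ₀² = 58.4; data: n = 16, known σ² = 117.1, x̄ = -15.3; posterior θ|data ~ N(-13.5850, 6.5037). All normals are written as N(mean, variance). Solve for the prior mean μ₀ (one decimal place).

The posterior mean is a precision-weighted average: μ_n = (τ₀μ₀ + τ_data·x̄)/(τ₀+τ_data), with τ₀=1/σ₀² and τ_data=n/σ².
Here τ₀ = 1/58.4 = 0.017123 and τ_data = 16/117.1 = 0.136635, so τ_n = 0.153758.
Rearranging for μ₀: μ₀ = (μ_n·τ_n − τ_data·x̄)/τ₀ = (-13.5850·0.153758 − 0.136635·-15.3) / 0.017123 = 0.001713/0.017123 ≈ 0.1.

μ₀ = 0.1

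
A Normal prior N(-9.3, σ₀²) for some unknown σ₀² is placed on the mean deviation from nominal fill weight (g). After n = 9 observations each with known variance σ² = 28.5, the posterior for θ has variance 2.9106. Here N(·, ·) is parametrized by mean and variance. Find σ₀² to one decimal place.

σ₀² = 36.0

For the Normal–Normal model with known σ², precisions add: τ_n = τ₀ + n/σ².
So 1/σ₀² = 1/2.9106 − 9/28.5 = 0.343572 − 0.315789 = 0.027783.
Hence σ₀² = 1/0.027783 ≈ 36.0.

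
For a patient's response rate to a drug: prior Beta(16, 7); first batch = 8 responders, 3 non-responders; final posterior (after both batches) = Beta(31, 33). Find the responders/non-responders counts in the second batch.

Sequential conjugate updates are equivalent to a single update on the pooled data, so total successes = posterior α − prior α and total failures = posterior β − prior β.
Total across both batches: 31−16=15 responders, 33−7=26 non-responders.
Subtract the first batch: 15−8=7 responders and 26−3=23 non-responders.

7 responders and 23 non-responders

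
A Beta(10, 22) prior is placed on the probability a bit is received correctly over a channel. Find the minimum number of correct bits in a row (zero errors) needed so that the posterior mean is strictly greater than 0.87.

After k correct bits and 0 errors the posterior is Beta(10+k, 22), with mean (10+k)/(10+22+k).
Set (10+k)/(32+k) > 0.87 and solve: k > (0.87·32 − 10)/(1 − 0.87) = 137.231.
The smallest integer exceeding 137.231 is 138, and checking k=138: (148)/(170) = 0.8706 > 0.87.

k = 138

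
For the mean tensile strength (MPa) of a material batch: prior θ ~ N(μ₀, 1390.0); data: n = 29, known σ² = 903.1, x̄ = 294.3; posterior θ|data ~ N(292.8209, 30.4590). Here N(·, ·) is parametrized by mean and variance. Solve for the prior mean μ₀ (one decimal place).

The posterior mean is a precision-weighted average: μ_n = (τ₀μ₀ + τ_data·x̄)/(τ₀+τ_data), with τ₀=1/σ₀² and τ_data=n/σ².
Here τ₀ = 1/1390.0 = 0.000719 and τ_data = 29/903.1 = 0.032112, so τ_n = 0.032831.
Rearranging for μ₀: μ₀ = (μ_n·τ_n − τ_data·x̄)/τ₀ = (292.8209·0.032831 − 0.032112·294.3) / 0.000719 = 0.163041/0.000719 ≈ 226.8.

μ₀ = 226.8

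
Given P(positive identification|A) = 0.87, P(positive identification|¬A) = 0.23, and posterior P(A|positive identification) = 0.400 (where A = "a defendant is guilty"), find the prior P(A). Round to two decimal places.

P(A) = 0.15

In odds form, posterior odds = prior odds × likelihood ratio, so prior odds = posterior odds ÷ LR.
Posterior odds = 0.400/(1−0.400) = 0.6667. LR = 0.87/0.23 = 3.7826.
Prior odds = 0.6667/3.7826 = 0.1763, so P(A) = 0.1763/(1+0.1763) ≈ 0.15.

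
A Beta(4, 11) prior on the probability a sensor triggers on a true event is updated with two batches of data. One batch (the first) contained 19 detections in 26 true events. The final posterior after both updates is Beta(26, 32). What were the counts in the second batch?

3 detections and 14 misses

Sequential conjugate updates are equivalent to a single update on the pooled data, so total successes = posterior α − prior α and total failures = posterior β − prior β.
Total across both batches: 26−4=22 detections, 32−11=21 misses.
Subtract the first batch: 22−19=3 detections and 21−7=14 misses.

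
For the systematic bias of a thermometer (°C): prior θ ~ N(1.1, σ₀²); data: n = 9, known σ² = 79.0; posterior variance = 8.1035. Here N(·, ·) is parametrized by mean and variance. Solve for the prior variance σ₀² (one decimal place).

σ₀² = 105.5

For the Normal–Normal model with known σ², precisions add: τ_n = τ₀ + n/σ².
So 1/σ₀² = 1/8.1035 − 9/79.0 = 0.123403 − 0.113924 = 0.009479.
Hence σ₀² = 1/0.009479 ≈ 105.5.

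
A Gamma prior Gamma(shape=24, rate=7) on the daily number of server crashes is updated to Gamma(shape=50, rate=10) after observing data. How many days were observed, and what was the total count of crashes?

Gamma–Poisson conjugacy: posterior shape = α + Σxᵢ, posterior rate = β + n.
Matching: Σxᵢ = 50 − 24 = 26 and n = 10 − 7 = 3.

n = 3 days with total 26 crashes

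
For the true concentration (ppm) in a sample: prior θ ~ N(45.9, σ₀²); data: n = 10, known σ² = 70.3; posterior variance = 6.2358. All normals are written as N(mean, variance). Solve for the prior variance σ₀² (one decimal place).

Posterior precision equals prior precision plus data precision: 1/σ_n² = 1/σ₀² + n/σ².
So 1/σ₀² = 1/6.2358 − 10/70.3 = 0.160364 − 0.142248 = 0.018116.
Hence σ₀² = 1/0.018116 ≈ 55.2.

σ₀² = 55.2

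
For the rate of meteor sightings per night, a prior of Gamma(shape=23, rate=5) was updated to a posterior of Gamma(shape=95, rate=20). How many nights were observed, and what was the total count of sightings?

n = 15 nights with total 72 sightings

A Gamma(α, β) prior (rate parametrization) on a Poisson rate with n observations summing to S gives posterior Gamma(α+S, β+n).
Matching: Σxᵢ = 95 − 23 = 72 and n = 20 − 5 = 15.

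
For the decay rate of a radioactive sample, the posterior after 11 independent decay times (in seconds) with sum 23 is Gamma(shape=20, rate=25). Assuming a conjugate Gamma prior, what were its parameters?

Gamma(shape=9, rate=2)

For an exponential likelihood with a Gamma(α, β) prior on the rate, n observations with total T give posterior Gamma(α+n, β+T).
So α = 20 − 11 = 9 and β = 25 − 23 = 2.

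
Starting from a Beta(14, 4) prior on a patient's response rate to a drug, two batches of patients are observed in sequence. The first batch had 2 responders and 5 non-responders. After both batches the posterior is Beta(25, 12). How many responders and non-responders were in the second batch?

9 responders and 3 non-responders

Because Beta–binomial updating is additive in the counts, the combined data contributed (α_post−α_prior, β_post−β_prior) successes and failures.
Total across both batches: 25−14=11 responders, 12−4=8 non-responders.
Subtract the first batch: 11−2=9 responders and 8−5=3 non-responders.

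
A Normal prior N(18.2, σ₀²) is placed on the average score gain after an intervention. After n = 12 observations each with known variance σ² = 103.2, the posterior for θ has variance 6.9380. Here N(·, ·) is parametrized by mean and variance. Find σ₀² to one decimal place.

σ₀² = 35.9

For the Normal–Normal model with known σ², precisions add: τ_n = τ₀ + n/σ².
So 1/σ₀² = 1/6.9380 − 12/103.2 = 0.144134 − 0.116279 = 0.027855.
Hence σ₀² = 1/0.027855 ≈ 35.9.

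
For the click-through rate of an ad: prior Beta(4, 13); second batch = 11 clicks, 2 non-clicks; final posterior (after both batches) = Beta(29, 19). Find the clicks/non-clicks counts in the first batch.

14 clicks and 4 non-clicks

Because Beta–binomial updating is additive in the counts, the combined data contributed (α_post−α_prior, β_post−β_prior) successes and failures.
Total across both batches: 29−4=25 clicks, 19−13=6 non-clicks.
Subtract the second batch: 25−11=14 clicks and 6−2=4 non-clicks.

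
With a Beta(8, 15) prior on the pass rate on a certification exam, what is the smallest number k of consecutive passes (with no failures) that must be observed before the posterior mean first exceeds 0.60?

After k passes and 0 failures the posterior is Beta(8+k, 15), with mean (8+k)/(8+15+k).
Set (8+k)/(23+k) > 0.60 and solve: k > (0.60·23 − 8)/(1 − 0.60) = 14.500.
The smallest integer exceeding 14.500 is 15.

k = 15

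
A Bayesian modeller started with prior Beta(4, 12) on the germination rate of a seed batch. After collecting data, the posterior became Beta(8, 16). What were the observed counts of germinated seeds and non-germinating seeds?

Beta is conjugate to the binomial likelihood: posterior = Beta(α+s, β+f).
Match parameters: s=8−4=4, f=16−12=4.

4 germinated seeds and 4 non-germinating seeds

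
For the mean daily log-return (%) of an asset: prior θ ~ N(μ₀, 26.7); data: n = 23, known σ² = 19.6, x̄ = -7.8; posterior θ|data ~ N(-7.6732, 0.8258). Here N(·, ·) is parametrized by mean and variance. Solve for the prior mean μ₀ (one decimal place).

The posterior mean is a precision-weighted average: μ_n = (τ₀μ₀ + τ_data·x̄)/(τ₀+τ_data), with τ₀=1/σ₀² and τ_data=n/σ².
Here τ₀ = 1/26.7 = 0.037453 and τ_data = 23/19.6 = 1.173469, so τ_n = 1.210922.
Rearranging for μ₀: μ₀ = (μ_n·τ_n − τ_data·x̄)/τ₀ = (-7.6732·1.210922 − 1.173469·-7.8) / 0.037453 = -0.138588/0.037453 ≈ -3.7.

μ₀ = -3.7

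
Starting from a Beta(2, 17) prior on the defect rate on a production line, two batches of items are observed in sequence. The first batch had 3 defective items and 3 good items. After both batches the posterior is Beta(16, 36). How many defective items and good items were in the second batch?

11 defective items and 16 good items

Because Beta–binomial updating is additive in the counts, the combined data contributed (α_post−α_prior, β_post−β_prior) successes and failures.
Total across both batches: 16−2=14 defective items, 36−17=19 good items.
Subtract the first batch: 14−3=11 defective items and 19−3=16 good items.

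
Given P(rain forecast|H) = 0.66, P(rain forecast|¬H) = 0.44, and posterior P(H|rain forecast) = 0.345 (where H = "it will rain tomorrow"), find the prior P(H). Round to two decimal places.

In odds form, posterior odds = prior odds × likelihood ratio, so prior odds = posterior odds ÷ LR.
Posterior odds = 0.345/(1−0.345) = 0.5267. LR = 0.66/0.44 = 1.5000.
Prior odds = 0.5267/1.5000 = 0.3511, so P(H) = 0.3511/(1+0.3511) ≈ 0.26.

P(H) = 0.26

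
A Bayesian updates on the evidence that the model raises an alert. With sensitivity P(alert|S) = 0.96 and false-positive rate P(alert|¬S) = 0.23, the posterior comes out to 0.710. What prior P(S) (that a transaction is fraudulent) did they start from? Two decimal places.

Bayes' rule in odds form gives O(S|E) = O(S)·[P(E|S)/P(E|¬S)], hence O(S) = O(S|E)/LR.
Posterior odds = 0.710/(1−0.710) = 2.4483. LR = 0.96/0.23 = 4.1739.
Prior odds = 2.4483/4.1739 = 0.5866, so P(S) = 0.5866/(1+0.5866) ≈ 0.37.

P(S) = 0.37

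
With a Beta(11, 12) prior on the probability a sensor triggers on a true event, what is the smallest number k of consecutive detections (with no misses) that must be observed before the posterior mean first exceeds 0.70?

k = 18

After k detections and 0 misses the posterior is Beta(11+k, 12), with mean (11+k)/(11+12+k).
Set (11+k)/(23+k) > 0.70 and solve: k > (0.70·23 − 11)/(1 − 0.70) = 17.000.
The smallest integer exceeding 17.000 is 18.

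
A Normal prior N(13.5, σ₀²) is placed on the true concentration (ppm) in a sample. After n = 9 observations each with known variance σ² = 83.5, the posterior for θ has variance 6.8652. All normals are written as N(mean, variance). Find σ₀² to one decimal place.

σ₀² = 26.4

Posterior precision equals prior precision plus data precision: 1/σ_n² = 1/σ₀² + n/σ².
So 1/σ₀² = 1/6.8652 − 9/83.5 = 0.145662 − 0.107784 = 0.037878.
Hence σ₀² = 1/0.037878 ≈ 26.4.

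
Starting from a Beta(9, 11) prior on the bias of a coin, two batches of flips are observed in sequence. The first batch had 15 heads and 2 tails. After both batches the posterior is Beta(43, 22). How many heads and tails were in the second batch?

Because Beta–binomial updating is additive in the counts, the combined data contributed (α_post−α_prior, β_post−β_prior) successes and failures.
Total across both batches: 43−9=34 heads, 22−11=11 tails.
Subtract the first batch: 34−15=19 heads and 11−2=9 tails.

19 heads and 9 tails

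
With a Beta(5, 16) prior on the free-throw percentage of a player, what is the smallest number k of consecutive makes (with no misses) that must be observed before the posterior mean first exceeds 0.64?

k = 24

After k makes and 0 misses the posterior is Beta(5+k, 16), with mean (5+k)/(5+16+k).
Set (5+k)/(21+k) > 0.64 and solve: k > (0.64·21 − 5)/(1 − 0.64) = 23.444.
The smallest integer exceeding 23.444 is 24.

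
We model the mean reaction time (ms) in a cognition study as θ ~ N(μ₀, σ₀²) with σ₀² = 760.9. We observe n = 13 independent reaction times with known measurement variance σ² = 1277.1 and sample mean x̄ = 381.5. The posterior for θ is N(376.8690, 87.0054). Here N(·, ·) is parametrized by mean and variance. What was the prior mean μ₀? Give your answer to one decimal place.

The posterior mean is a precision-weighted average: μ_n = (τ₀μ₀ + τ_data·x̄)/(τ₀+τ_data), with τ₀=1/σ₀² and τ_data=n/σ².
Here τ₀ = 1/760.9 = 0.001314 and τ_data = 13/1277.1 = 0.010179, so τ_n = 0.011493.
Rearranging for μ₀: μ₀ = (μ_n·τ_n − τ_data·x̄)/τ₀ = (376.8690·0.011493 − 0.010179·381.5) / 0.001314 = 0.448067/0.001314 ≈ 341.0.

μ₀ = 341.0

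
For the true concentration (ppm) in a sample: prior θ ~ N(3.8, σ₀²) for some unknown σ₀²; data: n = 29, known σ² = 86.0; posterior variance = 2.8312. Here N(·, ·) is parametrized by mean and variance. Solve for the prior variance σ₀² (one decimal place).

For the Normal–Normal model with known σ², precisions add: τ_n = τ₀ + n/σ².
So 1/σ₀² = 1/2.8312 − 29/86.0 = 0.353207 − 0.337209 = 0.015998.
Hence σ₀² = 1/0.015998 ≈ 62.5.

σ₀² = 62.5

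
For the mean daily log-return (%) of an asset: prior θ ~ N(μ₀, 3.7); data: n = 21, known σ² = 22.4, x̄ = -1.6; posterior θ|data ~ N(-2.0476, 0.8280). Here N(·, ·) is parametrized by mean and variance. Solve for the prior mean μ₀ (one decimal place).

With known observation variance, the Normal–Normal posterior has precision τ_n = τ₀ + n/σ² and mean μ_n = (τ₀μ₀ + (n/σ²)x̄)/τ_n.
Here τ₀ = 1/3.7 = 0.270270 and τ_data = 21/22.4 = 0.937500, so τ_n = 1.207770.
Rearranging for μ₀: μ₀ = (μ_n·τ_n − τ_data·x̄)/τ₀ = (-2.0476·1.207770 − 0.937500·-1.6) / 0.270270 = -0.973030/0.270270 ≈ -3.6.

μ₀ = -3.6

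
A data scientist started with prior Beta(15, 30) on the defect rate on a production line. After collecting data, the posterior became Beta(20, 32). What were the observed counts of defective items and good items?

5 defective items and 2 good items

A Beta(a, b) prior with s successes and f failures in binomial data gives a Beta(a+s, b+f) posterior.
So s = 20 − 15 = 5 and f = 32 − 30 = 2.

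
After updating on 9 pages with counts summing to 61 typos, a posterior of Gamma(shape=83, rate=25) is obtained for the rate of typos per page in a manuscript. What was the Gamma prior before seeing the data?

A Gamma(α, β) prior (rate parametrization) on a Poisson rate with n observations summing to S gives posterior Gamma(α+S, β+n).
So α = 83 − 61 = 22 and β = 25 − 9 = 16.

Gamma(shape=22, rate=16)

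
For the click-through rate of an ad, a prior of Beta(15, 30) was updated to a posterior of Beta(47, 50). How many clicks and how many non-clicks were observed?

32 clicks and 20 non-clicks

Beta is conjugate to the binomial likelihood: posterior = Beta(α+s, β+f).
So s = 47 − 15 = 32 and f = 50 − 30 = 20.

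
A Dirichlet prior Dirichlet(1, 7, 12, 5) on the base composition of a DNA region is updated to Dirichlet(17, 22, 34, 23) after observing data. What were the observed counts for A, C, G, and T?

For a Dirichlet(α) prior with multinomial counts c, the posterior is Dirichlet(α + c) componentwise.
Counts are posterior − prior componentwise: 17−1=16, 22−7=15, 34−12=22, 23−5=18.

counts (16, 15, 22, 18)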